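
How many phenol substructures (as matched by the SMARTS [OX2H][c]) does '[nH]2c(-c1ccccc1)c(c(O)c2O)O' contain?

3

[OX2H][c] is the SMARTS for a phenol: a hydroxyl oxygen attached to an aromatic carbon.
The molecule carries 3 separate instances of a hydroxyl group (-OH) meeting every constraint; each maps to a distinct set of atoms, giving 3 matches.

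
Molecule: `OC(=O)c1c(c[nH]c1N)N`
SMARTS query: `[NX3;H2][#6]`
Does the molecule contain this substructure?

Yes

The pattern [NX3;H2][#6] describes a trivalent nitrogen with two H attached to carbon — a primary amine.
The molecule carries a primary amino group (-NH2), whose atoms satisfy every constraint of the query, so the pattern matches.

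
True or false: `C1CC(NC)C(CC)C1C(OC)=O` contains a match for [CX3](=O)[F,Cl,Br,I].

False

The pattern [CX3](=O)[F,Cl,Br,I] describes a carbonyl carbon bonded to a halogen — an acyl halide.
The closest candidate here is a methyl-ester group (-C(=O)OCH3), but the carbonyl is bonded to -O-C, not to a halogen. No other fragment satisfies the full query, so there is no match.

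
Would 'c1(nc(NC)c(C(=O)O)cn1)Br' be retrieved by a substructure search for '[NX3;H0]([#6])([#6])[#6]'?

No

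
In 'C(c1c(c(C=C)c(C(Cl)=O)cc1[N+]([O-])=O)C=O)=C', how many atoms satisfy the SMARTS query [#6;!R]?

Check the 18 heavy atoms by environment: 6× c (aromatic, in 6-ring) → no; 6× C (acyclic) → match; 3× O (acyclic) → no; 1× Cl (acyclic) → no; 1× N (charge +1, acyclic) → no; 1× O (charge -1, acyclic) → no.
That gives 6 matching atoms.

6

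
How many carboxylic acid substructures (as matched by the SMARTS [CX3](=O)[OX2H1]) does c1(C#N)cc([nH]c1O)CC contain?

[CX3](=O)[OX2H1] is the SMARTS for a carboxylic acid: an sp2 carbon double-bonded to O and single-bonded to an -OH oxygen.
No fragment in the molecule satisfies every constraint, giving 0 matches.

0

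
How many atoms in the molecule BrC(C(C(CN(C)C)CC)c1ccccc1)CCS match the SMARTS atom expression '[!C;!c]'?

Check the 19 heavy atoms by environment: 10× C → no; 1× S → match; 1× N → match; 6× c (aromatic) → no; 1× Br → match.
Summing the matching environments: 1 + 1 + 1 = 3 matching atoms.

3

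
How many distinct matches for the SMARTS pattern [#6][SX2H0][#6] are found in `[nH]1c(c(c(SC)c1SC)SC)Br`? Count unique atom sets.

3

[#6][SX2H0][#6] is the SMARTS for a thioether: an aliphatic sulfur bridging two carbons with no H on the sulfur.
The molecule carries 3 separate instances of a methylthio ether (-SCH3) meeting every constraint; each maps to a distinct set of atoms, giving 3 matches.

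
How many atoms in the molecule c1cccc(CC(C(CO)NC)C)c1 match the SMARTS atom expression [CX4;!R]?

6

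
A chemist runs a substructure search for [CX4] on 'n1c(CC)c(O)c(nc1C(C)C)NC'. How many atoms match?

Check the 14 heavy atoms by environment: 2× n (aromatic, X2) → no; 4× c (aromatic, X3) → no; 1× N (X3) → no; 6× C (X4) → match; 1× O (X2) → no.
That gives 6 matching atoms.

6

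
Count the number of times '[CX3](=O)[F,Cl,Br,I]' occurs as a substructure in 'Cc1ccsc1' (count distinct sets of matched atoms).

0

[CX3](=O)[F,Cl,Br,I] is the SMARTS for an acyl halide: a carbonyl carbon bonded to a halogen.
No fragment in the molecule satisfies every constraint, giving 0 matches.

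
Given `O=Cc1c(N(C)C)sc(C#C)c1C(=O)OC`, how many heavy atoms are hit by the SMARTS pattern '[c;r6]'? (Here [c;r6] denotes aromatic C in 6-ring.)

The query [c;r6] means: aromatic carbon that belongs to a six-membered ring.
Check the 16 heavy atoms by environment: 1× s (aromatic, in 5-ring) → no; 4× c (aromatic, in 5-ring) → no; 7× C (acyclic) → no; 3× O (acyclic) → no; 1× N (acyclic) → no.
No environment satisfies the query, so 0 matching atoms.

0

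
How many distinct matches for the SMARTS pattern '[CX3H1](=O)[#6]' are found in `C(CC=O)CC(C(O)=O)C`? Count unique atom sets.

[CX3H1](=O)[#6] is the SMARTS for an aldehyde: an sp2 carbon with one H, double-bonded to O and single-bonded to carbon.
Exactly one fragment in the molecule meets all constraints, giving 1 match.

1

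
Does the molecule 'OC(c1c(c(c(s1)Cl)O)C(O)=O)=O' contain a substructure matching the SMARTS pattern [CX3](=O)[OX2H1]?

The pattern [CX3](=O)[OX2H1] describes an sp2 carbon double-bonded to O and single-bonded to an -OH oxygen — a carboxylic acid.
The molecule carries a carboxylic acid group (-C(=O)OH), whose atoms satisfy every constraint of the query, so the pattern matches.

Yes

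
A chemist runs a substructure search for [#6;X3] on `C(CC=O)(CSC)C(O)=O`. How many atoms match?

2

The query [#6;X3] means: any carbon (aromatic or not) with three total connections.
Check the 10 heavy atoms by environment: 4× C (X4) → no; 2× C (X3) → match; 2× O (X1) → no; 1× S (X2) → no; 1× O (X2) → no.
That gives 2 matching atoms.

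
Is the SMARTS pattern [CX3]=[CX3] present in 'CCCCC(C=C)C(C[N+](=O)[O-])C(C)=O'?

Yes

The pattern [CX3]=[CX3] describes a non-aromatic C=C double bond between two sp2 carbons — an alkene.
The molecule carries a vinyl group (-CH=CH2), whose atoms satisfy every constraint of the query, so the pattern matches.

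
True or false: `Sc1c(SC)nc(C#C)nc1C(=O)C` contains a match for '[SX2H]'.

True

The pattern [SX2H] describes an aliphatic sulfur with two connections, one being H — a thiol.
The molecule carries a thiol (-SH), whose atoms satisfy every constraint of the query, so the pattern matches.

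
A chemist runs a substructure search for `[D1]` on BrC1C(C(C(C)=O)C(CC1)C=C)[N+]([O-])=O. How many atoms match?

6

The query [D1] means: atom with exactly one heavy-atom neighbour (degree 1).
Check the 15 heavy atoms by environment: 3× C (D2) → no; 5× C (D3) → no; 1× Br (D1) → match; 1× N (charge +1, D3) → no; 1× O (charge -1, D1) → match; 2× O (D1) → match; 2× C (D1) → match.
Summing the matching environments: 1 + 1 + 2 + 2 = 6 matching atoms.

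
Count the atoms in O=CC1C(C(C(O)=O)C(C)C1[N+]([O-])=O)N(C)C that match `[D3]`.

The query [D3] means: atom with exactly three heavy-atom neighbours.
Check the 17 heavy atoms by environment: 6× C (D3) → match; 3× C (D1) → no; 4× O (D1) → no; 1× N (D3) → match; 1× N (charge +1, D3) → match; 1× O (charge -1, D1) → no; 1× C (D2) → no.
Summing the matching environments: 6 + 1 + 1 = 8 matching atoms.

8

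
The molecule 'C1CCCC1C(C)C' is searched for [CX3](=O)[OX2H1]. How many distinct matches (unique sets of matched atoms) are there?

0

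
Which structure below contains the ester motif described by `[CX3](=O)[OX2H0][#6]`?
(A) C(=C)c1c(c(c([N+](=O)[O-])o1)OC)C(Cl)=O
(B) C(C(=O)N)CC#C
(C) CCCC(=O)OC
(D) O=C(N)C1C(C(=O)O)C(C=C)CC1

C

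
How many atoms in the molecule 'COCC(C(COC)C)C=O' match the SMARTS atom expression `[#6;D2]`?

3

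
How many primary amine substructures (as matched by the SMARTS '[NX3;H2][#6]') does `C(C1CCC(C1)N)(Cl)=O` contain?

[NX3;H2][#6] is the SMARTS for a primary amine: a trivalent nitrogen with two H attached to carbon.
Exactly one fragment in the molecule meets all constraints, giving 1 match.

1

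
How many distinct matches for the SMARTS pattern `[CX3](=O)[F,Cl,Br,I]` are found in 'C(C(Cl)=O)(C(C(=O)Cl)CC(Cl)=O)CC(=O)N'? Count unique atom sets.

3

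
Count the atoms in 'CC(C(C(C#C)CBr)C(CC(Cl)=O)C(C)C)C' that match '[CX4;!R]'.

11

The query [CX4;!R] means: aliphatic carbon with four total connections, not in a ring.
Check the 17 heavy atoms by environment: 11× C (X4, acyclic) → match; 1× C (X3, acyclic) → no; 1× O (X1, acyclic) → no; 1× Cl (X1, acyclic) → no; 2× C (X2, acyclic) → no; 1× Br (X1, acyclic) → no.
That gives 11 matching atoms.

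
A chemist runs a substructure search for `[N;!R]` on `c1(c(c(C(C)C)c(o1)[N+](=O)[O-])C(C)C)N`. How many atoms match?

2

Check the 15 heavy atoms by environment: 1× o (aromatic, in 5-ring) → no; 4× c (aromatic, in 5-ring) → no; 1× N (acyclic) → match; 6× C (acyclic) → no; 1× N (charge +1, acyclic) → match; 1× O (charge -1, acyclic) → no; 1× O (acyclic) → no.
Summing the matching environments: 1 + 1 = 2 matching atoms.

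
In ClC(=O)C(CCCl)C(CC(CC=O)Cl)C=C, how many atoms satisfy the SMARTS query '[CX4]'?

Check the 16 heavy atoms by environment: 7× C (X4) → match; 3× Cl (X1) → no; 4× C (X3) → no; 2× O (X1) → no.
That gives 7 matching atoms.

7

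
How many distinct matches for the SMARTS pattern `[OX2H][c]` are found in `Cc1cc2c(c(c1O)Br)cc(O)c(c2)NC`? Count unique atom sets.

[OX2H][c] is the SMARTS for a phenol: a hydroxyl oxygen attached to an aromatic carbon.
The molecule carries 2 separate instances of a hydroxyl group (-OH) meeting every constraint; each maps to a distinct set of atoms, giving 2 matches.

2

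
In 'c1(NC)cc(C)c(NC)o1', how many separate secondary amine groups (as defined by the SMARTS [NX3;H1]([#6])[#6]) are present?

2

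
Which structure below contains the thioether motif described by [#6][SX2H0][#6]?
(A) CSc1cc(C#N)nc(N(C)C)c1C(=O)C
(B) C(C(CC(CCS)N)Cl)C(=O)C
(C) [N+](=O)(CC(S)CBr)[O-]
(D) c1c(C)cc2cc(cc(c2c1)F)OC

A

[#6][SX2H0][#6] describes an aliphatic sulfur bridging two carbons with no H on the sulfur (a thioether).
(A) contains a methylthio ether (-SCH3), which satisfies every atom and bond constraint.
(B) has a thiol (-SH) but the sulfur has H1, not H0 bridging two carbons.
(C) has a thiol (-SH) but the sulfur has H1, not H0 bridging two carbons.
(D) has a methoxy ether (-OCH3) but the bridging atom is O, not S.
So the answer is (A).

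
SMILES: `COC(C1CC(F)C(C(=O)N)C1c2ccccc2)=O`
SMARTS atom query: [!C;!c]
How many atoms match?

5

Check the 19 heavy atoms by environment: 8× C → no; 3× O → match; 1× N → match; 1× F → match; 6× c (aromatic) → no.
Summing the matching environments: 3 + 1 + 1 = 5 matching atoms.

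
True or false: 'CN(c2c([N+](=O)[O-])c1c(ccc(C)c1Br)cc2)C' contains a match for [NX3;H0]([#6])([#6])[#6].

True

The pattern [NX3;H0]([#6])([#6])[#6] describes a trivalent nitrogen with no H, bonded to three carbons — a tertiary amine.
The molecule carries a dimethylamino group (-N(CH3)2), whose atoms satisfy every constraint of the query, so the pattern matches.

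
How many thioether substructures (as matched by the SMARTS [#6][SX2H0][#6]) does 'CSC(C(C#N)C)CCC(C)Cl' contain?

1

[#6][SX2H0][#6] is the SMARTS for a thioether: an aliphatic sulfur bridging two carbons with no H on the sulfur.
Exactly one fragment in the molecule meets all constraints, giving 1 match.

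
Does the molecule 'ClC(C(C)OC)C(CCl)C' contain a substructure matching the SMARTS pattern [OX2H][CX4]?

No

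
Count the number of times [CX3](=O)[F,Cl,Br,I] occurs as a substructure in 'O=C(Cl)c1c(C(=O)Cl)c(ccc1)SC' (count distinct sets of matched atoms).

2

[CX3](=O)[F,Cl,Br,I] is the SMARTS for an acyl halide: a carbonyl carbon bonded to a halogen.
The molecule carries 2 separate instances of an acyl chloride (-C(=O)Cl) meeting every constraint; each maps to a distinct set of atoms, giving 2 matches.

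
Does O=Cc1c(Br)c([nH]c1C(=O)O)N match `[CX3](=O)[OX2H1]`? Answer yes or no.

Yes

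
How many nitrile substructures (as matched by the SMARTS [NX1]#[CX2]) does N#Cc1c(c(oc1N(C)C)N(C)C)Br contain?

1

[NX1]#[CX2] is the SMARTS for a nitrile: a nitrogen triple-bonded to a two-connected carbon.
Exactly one fragment in the molecule meets all constraints, giving 1 match.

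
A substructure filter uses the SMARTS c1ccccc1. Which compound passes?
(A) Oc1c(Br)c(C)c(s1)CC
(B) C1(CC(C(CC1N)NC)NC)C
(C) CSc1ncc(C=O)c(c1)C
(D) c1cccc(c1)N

D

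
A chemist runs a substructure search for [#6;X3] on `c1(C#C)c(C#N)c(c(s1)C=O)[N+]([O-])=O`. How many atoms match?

The query [#6;X3] means: any carbon (aromatic or not) with three total connections.
Check the 14 heavy atoms by environment: 1× s (aromatic, X2) → no; 4× c (aromatic, X3) → match; 1× N (charge +1, X3) → no; 1× O (charge -1, X1) → no; 2× O (X1) → no; 3× C (X2) → no; 1× N (X1) → no; 1× C (X3) → match.
Summing the matching environments: 4 + 1 = 5 matching atoms.

5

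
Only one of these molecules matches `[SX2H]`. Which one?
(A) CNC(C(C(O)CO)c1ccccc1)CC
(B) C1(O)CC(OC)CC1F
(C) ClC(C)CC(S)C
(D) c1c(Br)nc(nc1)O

C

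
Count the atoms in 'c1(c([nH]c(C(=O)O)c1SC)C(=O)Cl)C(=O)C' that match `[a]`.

5

The query [a] means: a matches any aromatic atom.
Check the 16 heavy atoms by environment: 1× n (aromatic) → match; 4× c (aromatic) → match; 5× C → no; 4× O → no; 1× S → no; 1× Cl → no.
Summing the matching environments: 1 + 4 = 5 matching atoms.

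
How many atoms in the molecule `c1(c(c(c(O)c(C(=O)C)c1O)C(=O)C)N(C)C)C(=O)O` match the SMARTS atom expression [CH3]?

4

Check the 20 heavy atoms by environment: 6× c (aromatic, H0) → no; 3× C (H0) → no; 3× O (H0) → no; 4× C (H3) → match; 3× O (H1) → no; 1× N (H0) → no.
That gives 4 matching atoms.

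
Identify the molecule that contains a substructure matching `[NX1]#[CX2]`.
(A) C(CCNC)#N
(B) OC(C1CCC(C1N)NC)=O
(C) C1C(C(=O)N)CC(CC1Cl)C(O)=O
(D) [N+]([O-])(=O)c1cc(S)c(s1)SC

A

[NX1]#[CX2] describes a nitrogen triple-bonded to a two-connected carbon (a nitrile).
(A) contains a nitrile (-C#N), which satisfies every atom and bond constraint.
(B) has a primary amino group (-NH2) but the nitrogen is NX3 (three connections), not NX1 triple-bonded.
(C) has a primary amide (-C(=O)NH2) but the nitrogen is NX3, not NX1.
(D) has a nitro group (-[N+](=O)[O-]) but there is no C#N triple bond.
So the answer is (A).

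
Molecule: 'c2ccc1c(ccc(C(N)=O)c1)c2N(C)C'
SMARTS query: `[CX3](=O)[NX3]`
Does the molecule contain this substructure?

Yes

The pattern [CX3](=O)[NX3] describes a carbonyl carbon bonded to a trivalent nitrogen — an amide.
The molecule carries a primary amide (-C(=O)NH2), whose atoms satisfy every constraint of the query, so the pattern matches.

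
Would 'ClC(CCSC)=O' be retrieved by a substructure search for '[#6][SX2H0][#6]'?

Yes

The pattern [#6][SX2H0][#6] describes an aliphatic sulfur bridging two carbons with no H on the sulfur — a thioether.
The molecule carries a methylthio ether (-SCH3), whose atoms satisfy every constraint of the query, so the pattern matches.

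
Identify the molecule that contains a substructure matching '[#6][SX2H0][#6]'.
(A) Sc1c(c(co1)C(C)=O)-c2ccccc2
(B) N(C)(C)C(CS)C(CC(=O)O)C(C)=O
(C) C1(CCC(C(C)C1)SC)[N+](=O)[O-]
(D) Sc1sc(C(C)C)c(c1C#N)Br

C

[#6][SX2H0][#6] describes an aliphatic sulfur bridging two carbons with no H on the sulfur (a thioether).
(A) has a thiol (-SH) but the sulfur has H1, not H0 bridging two carbons.
(B) has a thiol (-SH) but the sulfur has H1, not H0 bridging two carbons.
(C) contains a methylthio ether (-SCH3), which satisfies every atom and bond constraint.
(D) has a thiol (-SH) but the sulfur has H1, not H0 bridging two carbons.
So the answer is (C).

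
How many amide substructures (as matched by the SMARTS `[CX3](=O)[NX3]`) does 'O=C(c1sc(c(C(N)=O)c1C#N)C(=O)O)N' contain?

[CX3](=O)[NX3] is the SMARTS for an amide: a carbonyl carbon bonded to a trivalent nitrogen.
The molecule carries 2 separate instances of a primary amide (-C(=O)NH2) meeting every constraint; each maps to a distinct set of atoms, giving 2 matches.

2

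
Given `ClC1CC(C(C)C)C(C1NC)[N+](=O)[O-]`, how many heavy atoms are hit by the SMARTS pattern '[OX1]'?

The query [OX1] means: aliphatic oxygen with one total connection — typically a carbonyl =O or an oxide.
Check the 14 heavy atoms by environment: 9× C (X4) → no; 1× Cl (X1) → no; 1× N (X3) → no; 1× N (charge +1, X3) → no; 1× O (charge -1, X1) → match; 1× O (X1) → match.
Summing the matching environments: 1 + 1 = 2 matching atoms.

2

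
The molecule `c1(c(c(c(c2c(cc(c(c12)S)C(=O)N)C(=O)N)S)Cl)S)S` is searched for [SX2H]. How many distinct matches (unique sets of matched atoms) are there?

4

[SX2H] is the SMARTS for a thiol: an aliphatic sulfur with two connections, one being H.
The molecule carries 4 separate instances of a thiol (-SH) meeting every constraint; each maps to a distinct set of atoms, giving 4 matches.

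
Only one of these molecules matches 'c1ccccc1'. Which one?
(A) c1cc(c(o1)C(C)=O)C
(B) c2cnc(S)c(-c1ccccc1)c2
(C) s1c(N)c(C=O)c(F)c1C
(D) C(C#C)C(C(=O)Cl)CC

B

c1ccccc1 describes six aromatic carbons in a ring (a benzene ring).
(A) has a methyl group (-CH3) but no six-membered all-carbon aromatic ring is present.
(B) contains a phenyl ring, which satisfies every atom and bond constraint.
(C) has a methyl group (-CH3) but no six-membered all-carbon aromatic ring is present.
(D) has a methyl group (-CH3) but no six-membered all-carbon aromatic ring is present.
So the answer is (B).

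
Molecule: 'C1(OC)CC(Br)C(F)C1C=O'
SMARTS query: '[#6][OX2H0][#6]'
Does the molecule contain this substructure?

The pattern [#6][OX2H0][#6] describes an aliphatic oxygen bridging two carbons with no H on the oxygen — an ether.
The molecule carries a methoxy ether (-OCH3), whose atoms satisfy every constraint of the query, so the pattern matches.

Yes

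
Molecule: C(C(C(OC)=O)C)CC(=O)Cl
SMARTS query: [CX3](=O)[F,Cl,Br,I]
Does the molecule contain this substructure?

Yes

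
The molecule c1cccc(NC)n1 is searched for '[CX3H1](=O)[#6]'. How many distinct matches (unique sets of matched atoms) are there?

[CX3H1](=O)[#6] is the SMARTS for an aldehyde: an sp2 carbon with one H, double-bonded to O and single-bonded to carbon.
No fragment in the molecule satisfies every constraint, giving 0 matches.

0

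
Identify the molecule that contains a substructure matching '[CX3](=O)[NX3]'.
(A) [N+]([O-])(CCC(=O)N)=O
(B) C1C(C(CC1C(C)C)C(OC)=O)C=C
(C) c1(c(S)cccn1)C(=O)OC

[CX3](=O)[NX3] describes a carbonyl carbon bonded to a trivalent nitrogen (an amide).
(A) contains a primary amide (-C(=O)NH2), which satisfies every atom and bond constraint.
(B) has a methyl-ester group (-C(=O)OCH3) but the carbonyl is bonded to O, not to an NX3 nitrogen.
(C) has a methyl-ester group (-C(=O)OCH3) but the carbonyl is bonded to O, not to an NX3 nitrogen.
So the answer is (A).

A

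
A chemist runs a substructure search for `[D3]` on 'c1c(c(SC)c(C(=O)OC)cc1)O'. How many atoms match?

4

The query [D3] means: atom with exactly three heavy-atom neighbours.
Check the 13 heavy atoms by environment: 3× c (aromatic, D2) → no; 3× c (aromatic, D3) → match; 1× C (D3) → match; 2× O (D1) → no; 1× O (D2) → no; 2× C (D1) → no; 1× S (D2) → no.
Summing the matching environments: 3 + 1 = 4 matching atoms.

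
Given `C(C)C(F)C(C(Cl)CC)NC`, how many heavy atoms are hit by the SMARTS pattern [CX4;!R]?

8

The query [CX4;!R] means: aliphatic carbon with four total connections, not in a ring.
Check the 11 heavy atoms by environment: 8× C (X4, acyclic) → match; 1× F (X1, acyclic) → no; 1× Cl (X1, acyclic) → no; 1× N (X3, acyclic) → no.
That gives 8 matching atoms.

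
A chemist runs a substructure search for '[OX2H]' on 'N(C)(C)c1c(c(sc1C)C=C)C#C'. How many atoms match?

The query [OX2H] means: aliphatic oxygen with two connections, one of which is H — an -OH oxygen.
Check the 13 heavy atoms by environment: 1× s (aromatic, H0, X2) → no; 4× c (aromatic, H0, X3) → no; 1× C (H1, X3) → no; 1× C (H2, X3) → no; 1× N (H0, X3) → no; 3× C (H3, X4) → no; 1× C (H0, X2) → no; 1× C (H1, X2) → no.
No environment satisfies the query, so 0 matching atoms.

0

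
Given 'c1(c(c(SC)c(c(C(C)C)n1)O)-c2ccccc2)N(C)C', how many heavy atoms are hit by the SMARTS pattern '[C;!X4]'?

The query [C;!X4] means: aliphatic carbon that does not have four total connections.
Check the 21 heavy atoms by environment: 1× n (aromatic, X2) → no; 11× c (aromatic, X3) → no; 1× S (X2) → no; 6× C (X4) → no; 1× O (X2) → no; 1× N (X3) → no.
No environment satisfies the query, so 0 matching atoms.

0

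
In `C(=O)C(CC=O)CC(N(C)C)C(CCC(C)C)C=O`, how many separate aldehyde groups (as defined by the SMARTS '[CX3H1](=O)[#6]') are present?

3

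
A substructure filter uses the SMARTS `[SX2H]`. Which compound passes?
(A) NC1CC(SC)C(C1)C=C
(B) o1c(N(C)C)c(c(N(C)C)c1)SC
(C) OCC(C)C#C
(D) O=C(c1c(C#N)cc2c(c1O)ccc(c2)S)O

D

[SX2H] describes an aliphatic sulfur with two connections, one being H (a thiol).
(A) has a methylthio ether (-SCH3) but the sulfur has H0 (bonded to two carbons), not H1.
(B) has a methylthio ether (-SCH3) but the sulfur has H0 (bonded to two carbons), not H1.
(C) has a hydroxyl group (-OH) but it is an -OH, not an -SH.
(D) contains a thiol (-SH), which satisfies every atom and bond constraint.
So the answer is (D).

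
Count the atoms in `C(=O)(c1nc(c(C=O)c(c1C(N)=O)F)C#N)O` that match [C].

The query [C] means: uppercase C matches aliphatic (non-aromatic) carbon only.
Check the 17 heavy atoms by environment: 1× n (aromatic) → no; 5× c (aromatic) → no; 4× C → match; 4× O → no; 2× N → no; 1× F → no.
That gives 4 matching atoms.

4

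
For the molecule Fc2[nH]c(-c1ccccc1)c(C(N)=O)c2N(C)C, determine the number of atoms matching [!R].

The query [!R] means: !R matches any atom not in a ring.
Check the 18 heavy atoms by environment: 1× n (aromatic, in 5-ring) → no; 4× c (aromatic, in 5-ring) → no; 2× N (acyclic) → match; 3× C (acyclic) → match; 1× O (acyclic) → match; 6× c (aromatic, in 6-ring) → no; 1× F (acyclic) → match.
Summing the matching environments: 2 + 3 + 1 + 1 = 7 matching atoms.

7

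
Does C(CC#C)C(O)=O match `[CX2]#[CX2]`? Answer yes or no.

Yes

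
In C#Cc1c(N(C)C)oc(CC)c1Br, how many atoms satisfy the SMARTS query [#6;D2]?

The query [#6;D2] means: any carbon bonded to exactly two heavy atoms.
Check the 13 heavy atoms by environment: 1× o (aromatic, D2) → no; 4× c (aromatic, D3) → no; 2× C (D2) → match; 4× C (D1) → no; 1× N (D3) → no; 1× Br (D1) → no.
That gives 2 matching atoms.

2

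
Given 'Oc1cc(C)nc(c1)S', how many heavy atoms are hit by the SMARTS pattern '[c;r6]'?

5

The query [c;r6] means: aromatic carbon that belongs to a six-membered ring.
Check the 9 heavy atoms by environment: 1× n (aromatic, in 6-ring) → no; 5× c (aromatic, in 6-ring) → match; 1× O (acyclic) → no; 1× C (acyclic) → no; 1× S (acyclic) → no.
That gives 5 matching atoms.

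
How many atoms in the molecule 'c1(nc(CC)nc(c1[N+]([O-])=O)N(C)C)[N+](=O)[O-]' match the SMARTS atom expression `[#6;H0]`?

The query [#6;H0] means: any carbon with no attached hydrogen.
Check the 17 heavy atoms by environment: 2× n (aromatic, H0) → no; 4× c (aromatic, H0) → match; 1× C (H2) → no; 3× C (H3) → no; 2× N (charge +1, H0) → no; 2× O (charge -1, H0) → no; 2× O (H0) → no; 1× N (H0) → no.
That gives 4 matching atoms.

4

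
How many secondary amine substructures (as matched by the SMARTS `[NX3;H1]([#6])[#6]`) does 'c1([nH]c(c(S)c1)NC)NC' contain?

2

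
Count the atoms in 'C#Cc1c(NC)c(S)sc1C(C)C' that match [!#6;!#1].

Check the 13 heavy atoms by environment: 1× s (aromatic) → match; 4× c (aromatic) → no; 1× S → match; 6× C → no; 1× N → match.
Summing the matching environments: 1 + 1 + 1 = 3 matching atoms.

3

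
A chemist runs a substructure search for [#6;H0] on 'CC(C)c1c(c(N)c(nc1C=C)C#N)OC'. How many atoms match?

6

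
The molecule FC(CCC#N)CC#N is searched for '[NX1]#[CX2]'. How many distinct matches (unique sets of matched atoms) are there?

[NX1]#[CX2] is the SMARTS for a nitrile: a nitrogen triple-bonded to a two-connected carbon.
The molecule carries 2 separate instances of a nitrile (-C#N) meeting every constraint; each maps to a distinct set of atoms, giving 2 matches.

2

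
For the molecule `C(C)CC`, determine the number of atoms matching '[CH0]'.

The query [CH0] means: aliphatic carbon with no attached hydrogen.
Check the 4 heavy atoms by environment: 2× C (H2) → no; 2× C (H3) → no.
No environment satisfies the query, so 0 matching atoms.

0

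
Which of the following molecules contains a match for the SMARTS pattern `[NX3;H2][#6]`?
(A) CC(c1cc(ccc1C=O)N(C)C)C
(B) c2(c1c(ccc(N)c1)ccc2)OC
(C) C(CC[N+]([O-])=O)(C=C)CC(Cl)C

[NX3;H2][#6] describes a trivalent nitrogen with two H attached to carbon (a primary amine).
(A) has a dimethylamino group (-N(CH3)2) but the nitrogen has H0, not H2.
(B) contains a primary amino group (-NH2), which satisfies every atom and bond constraint.
(C) has a nitro group (-[N+](=O)[O-]) but the nitrogen is [N+] with no H, not NX3H2.
So the answer is (B).

B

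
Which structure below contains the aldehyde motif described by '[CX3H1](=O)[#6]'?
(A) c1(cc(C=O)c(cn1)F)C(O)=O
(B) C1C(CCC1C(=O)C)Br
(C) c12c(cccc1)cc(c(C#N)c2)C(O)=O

A

[CX3H1](=O)[#6] describes an sp2 carbon with one H, double-bonded to O and single-bonded to carbon (an aldehyde).
(A) contains an aldehyde (-CHO), which satisfies every atom and bond constraint.
(B) has an acetyl/ketone group (-C(=O)CH3) but the carbonyl carbon has H0 (two carbon neighbours), not H1.
(C) has a carboxylic acid group (-C(=O)OH) but the carbonyl carbon has H0 and is bonded to O, not H1.
So the answer is (A).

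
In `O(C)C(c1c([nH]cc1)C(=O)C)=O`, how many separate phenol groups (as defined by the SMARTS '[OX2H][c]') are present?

0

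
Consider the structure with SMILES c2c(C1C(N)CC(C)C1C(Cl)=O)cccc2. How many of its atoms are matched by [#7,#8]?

The query [#7,#8] means: nitrogen or oxygen (comma = OR).
Check the 16 heavy atoms by environment: 7× C → no; 6× c (aromatic) → no; 1× N → match; 1× O → match; 1× Cl → no.
Summing the matching environments: 1 + 1 = 2 matching atoms.

2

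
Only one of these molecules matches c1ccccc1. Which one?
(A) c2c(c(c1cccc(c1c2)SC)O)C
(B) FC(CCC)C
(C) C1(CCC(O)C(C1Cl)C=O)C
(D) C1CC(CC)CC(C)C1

A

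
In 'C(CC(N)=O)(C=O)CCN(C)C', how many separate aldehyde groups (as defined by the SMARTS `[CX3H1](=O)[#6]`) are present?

1

[CX3H1](=O)[#6] is the SMARTS for an aldehyde: an sp2 carbon with one H, double-bonded to O and single-bonded to carbon.
Exactly one fragment in the molecule meets all constraints, giving 1 match.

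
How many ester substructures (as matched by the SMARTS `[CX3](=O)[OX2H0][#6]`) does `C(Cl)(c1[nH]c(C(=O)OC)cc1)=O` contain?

1

[CX3](=O)[OX2H0][#6] is the SMARTS for an ester: a carbonyl carbon bonded to an oxygen that is itself bonded to carbon (no H on that O).
Exactly one fragment in the molecule meets all constraints, giving 1 match.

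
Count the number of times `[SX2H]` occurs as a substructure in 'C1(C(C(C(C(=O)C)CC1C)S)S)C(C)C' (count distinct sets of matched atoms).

2

[SX2H] is the SMARTS for a thiol: an aliphatic sulfur with two connections, one being H.
The molecule carries 2 separate instances of a thiol (-SH) meeting every constraint; each maps to a distinct set of atoms, giving 2 matches.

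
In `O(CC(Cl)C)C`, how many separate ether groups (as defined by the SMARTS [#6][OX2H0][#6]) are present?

[#6][OX2H0][#6] is the SMARTS for an ether: an aliphatic oxygen bridging two carbons with no H on the oxygen.
Exactly one fragment in the molecule meets all constraints, giving 1 match.

1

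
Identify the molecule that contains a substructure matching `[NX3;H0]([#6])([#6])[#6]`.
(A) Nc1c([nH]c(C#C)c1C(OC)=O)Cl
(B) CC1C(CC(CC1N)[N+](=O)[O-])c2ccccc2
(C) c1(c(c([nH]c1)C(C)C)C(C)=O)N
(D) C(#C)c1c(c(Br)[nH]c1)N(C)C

D

[NX3;H0]([#6])([#6])[#6] describes a trivalent nitrogen with no H, bonded to three carbons (a tertiary amine).
(A) has a primary amino group (-NH2) but the nitrogen has H2, not H0 with three carbons.
(B) has a primary amino group (-NH2) but the nitrogen has H2, not H0 with three carbons.
(C) has a primary amino group (-NH2) but the nitrogen has H2, not H0 with three carbons.
(D) contains a dimethylamino group (-N(CH3)2), which satisfies every atom and bond constraint.
So the answer is (D).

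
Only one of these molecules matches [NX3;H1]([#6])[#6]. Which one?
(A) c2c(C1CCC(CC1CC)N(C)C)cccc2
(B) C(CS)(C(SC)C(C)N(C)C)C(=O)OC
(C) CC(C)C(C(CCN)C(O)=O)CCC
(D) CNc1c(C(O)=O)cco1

[NX3;H1]([#6])[#6] describes a trivalent nitrogen with one H, bonded to two carbons (a secondary amine).
(A) has a dimethylamino group (-N(CH3)2) but the nitrogen has H0, not H1.
(B) has a dimethylamino group (-N(CH3)2) but the nitrogen has H0, not H1.
(C) has a primary amino group (-NH2) but the nitrogen has H2 and only one carbon neighbour.
(D) contains an N-methylamino group (-NHCH3), which satisfies every atom and bond constraint.
So the answer is (D).

D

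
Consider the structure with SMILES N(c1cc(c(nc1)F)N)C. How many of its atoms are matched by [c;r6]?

The query [c;r6] means: aromatic carbon that belongs to a six-membered ring.
Check the 10 heavy atoms by environment: 1× n (aromatic, in 6-ring) → no; 5× c (aromatic, in 6-ring) → match; 2× N (acyclic) → no; 1× C (acyclic) → no; 1× F (acyclic) → no.
That gives 5 matching atoms.

5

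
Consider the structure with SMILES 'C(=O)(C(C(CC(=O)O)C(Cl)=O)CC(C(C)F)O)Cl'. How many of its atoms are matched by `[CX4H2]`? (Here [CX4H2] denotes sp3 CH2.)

2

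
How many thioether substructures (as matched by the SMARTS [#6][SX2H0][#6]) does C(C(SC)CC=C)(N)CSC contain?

2

[#6][SX2H0][#6] is the SMARTS for a thioether: an aliphatic sulfur bridging two carbons with no H on the sulfur.
The molecule carries 2 separate instances of a methylthio ether (-SCH3) meeting every constraint; each maps to a distinct set of atoms, giving 2 matches.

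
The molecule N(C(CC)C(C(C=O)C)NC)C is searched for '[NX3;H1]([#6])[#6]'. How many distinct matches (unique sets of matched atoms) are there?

2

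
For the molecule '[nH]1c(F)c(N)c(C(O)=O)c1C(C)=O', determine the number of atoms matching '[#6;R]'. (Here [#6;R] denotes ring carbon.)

The query [#6;R] means: carbon that is part of a ring.
Check the 13 heavy atoms by environment: 1× n (aromatic, in 5-ring) → no; 4× c (aromatic, in 5-ring) → match; 1× N (acyclic) → no; 3× C (acyclic) → no; 3× O (acyclic) → no; 1× F (acyclic) → no.
That gives 4 matching atoms.

4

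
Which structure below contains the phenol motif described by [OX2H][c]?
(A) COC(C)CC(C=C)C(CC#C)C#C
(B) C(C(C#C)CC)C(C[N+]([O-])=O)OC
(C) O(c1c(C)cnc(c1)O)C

C

[OX2H][c] describes a hydroxyl oxygen attached to an aromatic carbon (a phenol).
(A) has a methoxy ether (-OCH3) but the oxygen has H0, not H1.
(B) has a methoxy ether (-OCH3) but the oxygen has H0, not H1.
(C) contains a hydroxyl group (-OH), which satisfies every atom and bond constraint.
So the answer is (C).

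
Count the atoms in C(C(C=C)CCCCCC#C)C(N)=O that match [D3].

Check the 14 heavy atoms by environment: 8× C (D2) → no; 2× C (D3) → match; 2× C (D1) → no; 1× O (D1) → no; 1× N (D1) → no.
That gives 2 matching atoms.

2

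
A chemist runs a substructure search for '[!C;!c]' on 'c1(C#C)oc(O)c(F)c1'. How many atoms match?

3

The query [!C;!c] means: neither aliphatic nor aromatic carbon — same as [!#6].
Check the 9 heavy atoms by environment: 1× o (aromatic) → match; 4× c (aromatic) → no; 1× O → match; 1× F → match; 2× C → no.
Summing the matching environments: 1 + 1 + 1 = 3 matching atoms.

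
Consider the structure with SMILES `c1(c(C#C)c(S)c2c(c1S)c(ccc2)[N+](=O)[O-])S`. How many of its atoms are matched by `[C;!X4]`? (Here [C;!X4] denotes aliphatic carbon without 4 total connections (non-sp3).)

2

Check the 18 heavy atoms by environment: 10× c (aromatic, X3) → no; 1× N (charge +1, X3) → no; 1× O (charge -1, X1) → no; 1× O (X1) → no; 3× S (X2) → no; 2× C (X2) → match.
That gives 2 matching atoms.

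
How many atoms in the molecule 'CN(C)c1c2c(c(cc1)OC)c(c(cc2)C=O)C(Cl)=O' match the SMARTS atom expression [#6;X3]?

12

The query [#6;X3] means: any carbon (aromatic or not) with three total connections.
Check the 20 heavy atoms by environment: 10× c (aromatic, X3) → match; 1× N (X3) → no; 3× C (X4) → no; 1× O (X2) → no; 2× C (X3) → match; 2× O (X1) → no; 1× Cl (X1) → no.
Summing the matching environments: 10 + 2 = 12 matching atoms.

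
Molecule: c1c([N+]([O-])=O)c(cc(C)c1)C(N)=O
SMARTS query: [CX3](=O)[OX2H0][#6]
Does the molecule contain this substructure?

No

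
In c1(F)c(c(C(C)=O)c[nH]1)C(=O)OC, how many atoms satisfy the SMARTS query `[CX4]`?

The query [CX4] means: C with X4: aliphatic carbon with exactly 4 total connections (bonds + H).
Check the 13 heavy atoms by environment: 1× n (aromatic, X3) → no; 4× c (aromatic, X3) → no; 2× C (X3) → no; 2× O (X1) → no; 2× C (X4) → match; 1× F (X1) → no; 1× O (X2) → no.
That gives 2 matching atoms.

2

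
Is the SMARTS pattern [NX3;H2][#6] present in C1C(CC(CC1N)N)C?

The pattern [NX3;H2][#6] describes a trivalent nitrogen with two H attached to carbon — a primary amine.
The molecule carries a primary amino group (-NH2), whose atoms satisfy every constraint of the query, so the pattern matches.

Yes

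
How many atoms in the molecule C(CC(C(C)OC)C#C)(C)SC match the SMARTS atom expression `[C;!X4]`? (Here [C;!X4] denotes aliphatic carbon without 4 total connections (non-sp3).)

2

The query [C;!X4] means: aliphatic carbon that does not have four total connections.
Check the 12 heavy atoms by environment: 8× C (X4) → no; 1× S (X2) → no; 2× C (X2) → match; 1× O (X2) → no.
That gives 2 matching atoms.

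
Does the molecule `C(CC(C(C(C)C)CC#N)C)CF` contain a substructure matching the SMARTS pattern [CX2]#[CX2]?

No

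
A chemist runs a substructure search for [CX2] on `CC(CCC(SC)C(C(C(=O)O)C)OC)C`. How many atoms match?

0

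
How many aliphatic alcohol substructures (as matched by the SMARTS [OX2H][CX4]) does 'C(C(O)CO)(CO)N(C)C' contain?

[OX2H][CX4] is the SMARTS for an aliphatic alcohol: a hydroxyl oxygen bound to an sp3 (X4) carbon.
The molecule carries 3 separate instances of a hydroxyl group (-OH) meeting every constraint; each maps to a distinct set of atoms, giving 3 matches.

3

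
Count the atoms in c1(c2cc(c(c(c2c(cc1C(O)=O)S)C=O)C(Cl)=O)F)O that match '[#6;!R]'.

Check the 21 heavy atoms by environment: 10× c (aromatic, in 6-ring) → no; 1× S (acyclic) → no; 3× C (acyclic) → match; 5× O (acyclic) → no; 1× F (acyclic) → no; 1× Cl (acyclic) → no.
That gives 3 matching atoms.

3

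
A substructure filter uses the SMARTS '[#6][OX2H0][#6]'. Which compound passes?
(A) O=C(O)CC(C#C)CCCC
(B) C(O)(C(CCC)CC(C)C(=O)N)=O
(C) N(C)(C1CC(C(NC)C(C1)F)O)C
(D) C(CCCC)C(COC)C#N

D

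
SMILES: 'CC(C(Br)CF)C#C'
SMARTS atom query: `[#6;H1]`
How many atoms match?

3

Check the 8 heavy atoms by environment: 1× C (H2) → no; 3× C (H1) → match; 1× C (H3) → no; 1× F (H0) → no; 1× Br (H0) → no; 1× C (H0) → no.
That gives 3 matching atoms.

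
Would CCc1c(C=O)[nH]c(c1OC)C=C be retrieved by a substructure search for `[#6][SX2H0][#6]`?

The pattern [#6][SX2H0][#6] describes an aliphatic sulfur bridging two carbons with no H on the sulfur — a thioether.
The closest candidate here is a methoxy ether (-OCH3), but the bridging atom is O, not S. No other fragment satisfies the full query, so there is no match.

No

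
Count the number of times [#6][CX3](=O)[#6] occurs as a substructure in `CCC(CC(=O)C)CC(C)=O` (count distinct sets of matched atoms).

[#6][CX3](=O)[#6] is the SMARTS for a ketone: a carbonyl carbon (no H) flanked by two carbons.
The molecule carries 2 separate instances of an acetyl/ketone group (-C(=O)CH3) meeting every constraint; each maps to a distinct set of atoms, giving 2 matches.

2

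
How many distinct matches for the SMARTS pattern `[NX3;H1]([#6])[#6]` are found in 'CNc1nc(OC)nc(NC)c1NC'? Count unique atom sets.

3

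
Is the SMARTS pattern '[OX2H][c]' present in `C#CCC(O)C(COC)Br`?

No

The pattern [OX2H][c] describes a hydroxyl oxygen attached to an aromatic carbon — a phenol.
The closest candidate here is a hydroxyl group (-OH), but the -OH is on an aliphatic carbon, not an aromatic c. No other fragment satisfies the full query, so there is no match.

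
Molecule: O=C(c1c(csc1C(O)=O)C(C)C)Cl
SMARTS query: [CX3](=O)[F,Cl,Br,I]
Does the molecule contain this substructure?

Yes

The pattern [CX3](=O)[F,Cl,Br,I] describes a carbonyl carbon bonded to a halogen — an acyl halide.
The molecule carries an acyl chloride (-C(=O)Cl), whose atoms satisfy every constraint of the query, so the pattern matches.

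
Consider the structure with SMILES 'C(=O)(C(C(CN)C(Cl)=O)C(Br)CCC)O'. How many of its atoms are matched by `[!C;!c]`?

The query [!C;!c] means: neither aliphatic nor aromatic carbon — same as [!#6].
Check the 15 heavy atoms by environment: 9× C → no; 1× Br → match; 3× O → match; 1× Cl → match; 1× N → match.
Summing the matching environments: 1 + 3 + 1 + 1 = 6 matching atoms.

6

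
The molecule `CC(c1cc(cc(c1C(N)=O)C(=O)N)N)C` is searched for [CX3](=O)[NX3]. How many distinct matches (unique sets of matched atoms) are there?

[CX3](=O)[NX3] is the SMARTS for an amide: a carbonyl carbon bonded to a trivalent nitrogen.
The molecule carries 2 separate instances of a primary amide (-C(=O)NH2) meeting every constraint; each maps to a distinct set of atoms, giving 2 matches.

2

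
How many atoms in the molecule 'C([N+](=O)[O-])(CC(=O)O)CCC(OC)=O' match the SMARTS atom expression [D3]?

4

Check the 14 heavy atoms by environment: 3× C (D2) → no; 3× C (D3) → match; 4× O (D1) → no; 1× O (D2) → no; 1× C (D1) → no; 1× N (charge +1, D3) → match; 1× O (charge -1, D1) → no.
Summing the matching environments: 3 + 1 = 4 matching atoms.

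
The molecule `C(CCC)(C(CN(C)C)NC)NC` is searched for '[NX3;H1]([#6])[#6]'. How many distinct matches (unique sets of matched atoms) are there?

[NX3;H1]([#6])[#6] is the SMARTS for a secondary amine: a trivalent nitrogen with one H, bonded to two carbons.
The molecule carries 2 separate instances of an N-methylamino group (-NHCH3) meeting every constraint; each maps to a distinct set of atoms, giving 2 matches.

2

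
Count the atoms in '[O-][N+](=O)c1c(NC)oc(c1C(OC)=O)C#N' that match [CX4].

Check the 16 heavy atoms by environment: 1× o (aromatic, X2) → no; 4× c (aromatic, X3) → no; 1× C (X2) → no; 1× N (X1) → no; 1× C (X3) → no; 2× O (X1) → no; 1× O (X2) → no; 2× C (X4) → match; 1× N (charge +1, X3) → no; 1× O (charge -1, X1) → no; 1× N (X3) → no.
That gives 2 matching atoms.

2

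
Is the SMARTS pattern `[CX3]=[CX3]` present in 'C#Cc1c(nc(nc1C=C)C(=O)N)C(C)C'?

Yes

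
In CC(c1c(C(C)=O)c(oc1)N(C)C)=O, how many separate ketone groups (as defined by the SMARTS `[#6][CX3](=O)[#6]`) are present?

[#6][CX3](=O)[#6] is the SMARTS for a ketone: a carbonyl carbon (no H) flanked by two carbons.
The molecule carries 2 separate instances of an acetyl/ketone group (-C(=O)CH3) meeting every constraint; each maps to a distinct set of atoms, giving 2 matches.

2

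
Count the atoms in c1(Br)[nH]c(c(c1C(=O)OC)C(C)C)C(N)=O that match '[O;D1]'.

The query [O;D1] means: aliphatic oxygen bonded to exactly one heavy atom.
Check the 16 heavy atoms by environment: 1× n (aromatic, D2) → no; 4× c (aromatic, D3) → no; 3× C (D3) → no; 2× O (D1) → match; 1× N (D1) → no; 3× C (D1) → no; 1× O (D2) → no; 1× Br (D1) → no.
That gives 2 matching atoms.

2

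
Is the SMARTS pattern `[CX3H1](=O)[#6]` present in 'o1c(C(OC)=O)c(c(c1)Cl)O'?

The pattern [CX3H1](=O)[#6] describes an sp2 carbon with one H, double-bonded to O and single-bonded to carbon — an aldehyde.
The closest candidate here is a methyl-ester group (-C(=O)OCH3), but the carbonyl carbon has H0, not H1. No other fragment satisfies the full query, so there is no match.

No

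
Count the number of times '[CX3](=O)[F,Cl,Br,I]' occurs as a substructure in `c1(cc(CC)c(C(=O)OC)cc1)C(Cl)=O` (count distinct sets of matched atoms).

1

[CX3](=O)[F,Cl,Br,I] is the SMARTS for an acyl halide: a carbonyl carbon bonded to a halogen.
Exactly one fragment in the molecule meets all constraints, giving 1 match.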